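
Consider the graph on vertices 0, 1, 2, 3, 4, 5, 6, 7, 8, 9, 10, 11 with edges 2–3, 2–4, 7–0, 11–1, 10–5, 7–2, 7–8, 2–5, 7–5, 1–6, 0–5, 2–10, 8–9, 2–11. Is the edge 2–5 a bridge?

No

After removing 2–5, the path 2-7-5 still connects them, so the edge is not a bridge.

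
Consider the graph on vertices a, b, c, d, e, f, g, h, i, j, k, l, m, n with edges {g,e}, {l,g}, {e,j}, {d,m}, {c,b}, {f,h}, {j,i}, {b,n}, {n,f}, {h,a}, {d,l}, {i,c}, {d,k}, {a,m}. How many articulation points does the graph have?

Removing d increases the component count from 1 to 2, so d is a cut vertex.
By contrast removing h leaves 1 component; it is not a cut vertex. No other vertex is a cut vertex either.

1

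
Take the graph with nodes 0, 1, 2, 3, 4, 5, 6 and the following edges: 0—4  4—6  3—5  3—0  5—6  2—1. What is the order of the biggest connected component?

Starting from 1 we can reach 1, 2. That is one component of size 2.
Starting from 0 we can reach 0, 3, 4, 5, 6. That is one component of size 5.
The largest has 5 vertices.

5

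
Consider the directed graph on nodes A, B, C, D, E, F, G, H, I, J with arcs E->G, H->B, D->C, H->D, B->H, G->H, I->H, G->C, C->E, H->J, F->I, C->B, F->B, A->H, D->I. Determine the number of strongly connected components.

4

{B, C, D, E, G, H, I} are all mutually reachable — one SCC of size 7.
{F} is an SCC by itself.
{J} is an SCC by itself.
{A} is an SCC by itself.
That gives 4 strongly connected components.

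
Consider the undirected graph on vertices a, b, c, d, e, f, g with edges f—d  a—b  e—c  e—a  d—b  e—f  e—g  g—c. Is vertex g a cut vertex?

No

Deleting g leaves 1 component (was 1) (its neighbors c, e remain connected to each other), so g is not a cut vertex.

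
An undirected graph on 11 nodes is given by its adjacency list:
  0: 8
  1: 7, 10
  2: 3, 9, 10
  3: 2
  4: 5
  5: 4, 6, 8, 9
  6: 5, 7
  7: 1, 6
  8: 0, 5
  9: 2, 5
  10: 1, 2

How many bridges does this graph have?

4

The edges on the cycle 1-7-6-5-9-2-10-1 are not bridges since each lies on that cycle.
But removing 4-5 disconnects 4 from 5; removing 0-8 disconnects 0 from 8; removing 3-2 disconnects 3 from 2; removing 5-8 disconnects 5 from 8 — these are bridges.
That makes 4 bridges.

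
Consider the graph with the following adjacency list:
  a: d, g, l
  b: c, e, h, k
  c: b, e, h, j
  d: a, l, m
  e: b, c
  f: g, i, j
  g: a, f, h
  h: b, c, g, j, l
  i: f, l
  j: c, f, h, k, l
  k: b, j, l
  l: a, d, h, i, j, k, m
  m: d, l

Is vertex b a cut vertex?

Deleting b leaves 1 component (was 1) (its neighbors c, e, h, k remain connected to each other), so b is not a cut vertex.

No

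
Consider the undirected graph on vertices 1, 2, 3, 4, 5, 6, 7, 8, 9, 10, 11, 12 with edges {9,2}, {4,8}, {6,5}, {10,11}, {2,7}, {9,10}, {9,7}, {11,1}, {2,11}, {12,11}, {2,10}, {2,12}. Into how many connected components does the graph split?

4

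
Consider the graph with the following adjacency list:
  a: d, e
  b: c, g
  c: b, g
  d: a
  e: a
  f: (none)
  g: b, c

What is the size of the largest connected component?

3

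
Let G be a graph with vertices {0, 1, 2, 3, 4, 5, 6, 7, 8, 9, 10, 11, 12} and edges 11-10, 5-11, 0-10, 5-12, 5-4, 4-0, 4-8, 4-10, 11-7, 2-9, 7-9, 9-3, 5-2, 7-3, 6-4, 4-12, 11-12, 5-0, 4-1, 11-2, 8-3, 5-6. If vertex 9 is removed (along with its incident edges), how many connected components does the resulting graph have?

With 9 gone, the remaining components are: {0, 1, 2, 3, 4, 5, 6, 7, 8, 10, 11, 12}.
That is 1 component.

1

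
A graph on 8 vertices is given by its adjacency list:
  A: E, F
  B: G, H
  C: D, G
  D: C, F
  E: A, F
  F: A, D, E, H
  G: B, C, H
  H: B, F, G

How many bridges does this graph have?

0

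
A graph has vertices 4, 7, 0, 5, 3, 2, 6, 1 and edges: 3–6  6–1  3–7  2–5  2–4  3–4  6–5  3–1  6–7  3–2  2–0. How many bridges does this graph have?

The edges on the cycle 3-2-5-6-3 are not bridges since each lies on that cycle.
But removing 2–0 disconnects 2 from 0 — this is a bridge.

1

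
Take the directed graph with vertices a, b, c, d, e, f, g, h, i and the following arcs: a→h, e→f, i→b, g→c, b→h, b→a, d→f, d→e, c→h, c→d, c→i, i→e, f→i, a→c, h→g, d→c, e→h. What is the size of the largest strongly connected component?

{a, b, c, d, e, f, g, h, i} are all mutually reachable — one SCC of size 9.
The largest has 9 vertices.

9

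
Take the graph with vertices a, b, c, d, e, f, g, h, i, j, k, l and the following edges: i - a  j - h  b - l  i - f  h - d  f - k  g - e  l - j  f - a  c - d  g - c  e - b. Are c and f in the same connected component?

No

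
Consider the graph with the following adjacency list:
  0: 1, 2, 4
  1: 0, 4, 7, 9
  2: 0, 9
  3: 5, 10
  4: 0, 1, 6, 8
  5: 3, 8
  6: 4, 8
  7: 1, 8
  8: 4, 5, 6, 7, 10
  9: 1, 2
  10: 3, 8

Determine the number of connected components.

1

Starting from 0 we can reach 0, 1, 2, 3, 4, 5, 6, 7, 8, 9, 10. That is one component of size 11.
Total: 1 component.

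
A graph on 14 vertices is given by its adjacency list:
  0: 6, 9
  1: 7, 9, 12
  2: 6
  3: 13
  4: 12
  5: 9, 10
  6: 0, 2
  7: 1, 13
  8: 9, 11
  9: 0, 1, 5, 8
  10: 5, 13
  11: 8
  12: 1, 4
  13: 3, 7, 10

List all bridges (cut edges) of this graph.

The edges on the cycle 13-7-1-9-5-10-13 are not bridges since each lies on that cycle.
But removing 9-0 disconnects 9 from 0; removing 1-12 disconnects 1 from 12; removing 13-3 disconnects 13 from 3; removing 8-9 disconnects 8 from 9 — these are bridges.
In total 8 edges are bridges.

0-6, 0-9, 1-12, 11-8, 12-4, 13-3, 2-6, 8-9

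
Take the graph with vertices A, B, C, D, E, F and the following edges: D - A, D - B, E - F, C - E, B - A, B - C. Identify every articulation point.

Removing B increases the component count from 1 to 2, so B is a cut vertex.
Removing C increases the component count from 1 to 2, so C is a cut vertex.
Removing E increases the component count from 1 to 2, so E is a cut vertex.
By contrast removing D leaves 1 component; it is not a cut vertex. No other vertex is a cut vertex either.

B, C, E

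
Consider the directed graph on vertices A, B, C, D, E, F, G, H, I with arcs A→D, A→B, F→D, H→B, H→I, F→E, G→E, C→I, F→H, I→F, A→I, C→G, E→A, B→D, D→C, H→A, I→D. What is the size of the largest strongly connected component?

{A, B, C, D, E, F, G, H, I} are all mutually reachable — one SCC of size 9.
The largest has 9 vertices.

9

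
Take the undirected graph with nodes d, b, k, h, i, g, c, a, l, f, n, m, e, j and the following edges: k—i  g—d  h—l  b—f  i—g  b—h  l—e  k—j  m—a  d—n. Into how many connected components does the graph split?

c is isolated — a component by itself.
Starting from a we can reach a, m. That is one component of size 2.
Starting from b we can reach b, e, f, h, l. That is one component of size 5.
Starting from d we can reach d, g, i, j, k, n. That is one component of size 6.
Total: 4 components.

4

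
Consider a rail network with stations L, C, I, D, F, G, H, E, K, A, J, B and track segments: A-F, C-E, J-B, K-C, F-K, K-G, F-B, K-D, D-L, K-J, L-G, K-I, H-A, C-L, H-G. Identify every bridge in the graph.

The edges on the cycle F-K-J-B-F are not bridges since each lies on that cycle.
But removing K-I disconnects K from I; removing E-C disconnects E from C — these are bridges.

C-E, I-K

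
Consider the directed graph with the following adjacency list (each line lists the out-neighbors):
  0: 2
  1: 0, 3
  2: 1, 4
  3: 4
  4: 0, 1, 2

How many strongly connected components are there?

1

{0, 1, 2, 3, 4} are all mutually reachable — one SCC of size 5.
That gives 1 strongly connected component.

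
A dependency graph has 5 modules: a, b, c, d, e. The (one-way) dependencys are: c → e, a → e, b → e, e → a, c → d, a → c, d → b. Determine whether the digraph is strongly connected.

Yes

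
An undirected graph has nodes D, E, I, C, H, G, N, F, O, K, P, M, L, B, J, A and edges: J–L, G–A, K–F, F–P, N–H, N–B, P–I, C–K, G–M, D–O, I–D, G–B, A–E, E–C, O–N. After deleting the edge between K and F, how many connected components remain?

2

K and F are still connected via K-C-E-A-G-B-N-O-D-I-P-F, so the component count stays at 2.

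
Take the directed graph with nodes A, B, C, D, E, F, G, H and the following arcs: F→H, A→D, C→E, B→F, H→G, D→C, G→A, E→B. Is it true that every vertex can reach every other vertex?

From A we can reach every vertex (A, B, C, D, E, F, G, H), and every vertex can reach A (A, B, C, D, E, F, G, H). So the whole graph is one strongly connected component.

Yes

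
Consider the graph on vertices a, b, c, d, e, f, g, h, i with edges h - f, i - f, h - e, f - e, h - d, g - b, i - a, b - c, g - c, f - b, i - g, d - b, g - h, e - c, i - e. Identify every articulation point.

Removing i increases the component count from 1 to 2, so i is a cut vertex.
By contrast removing e leaves 1 component; it is not a cut vertex. No other vertex is a cut vertex either.

i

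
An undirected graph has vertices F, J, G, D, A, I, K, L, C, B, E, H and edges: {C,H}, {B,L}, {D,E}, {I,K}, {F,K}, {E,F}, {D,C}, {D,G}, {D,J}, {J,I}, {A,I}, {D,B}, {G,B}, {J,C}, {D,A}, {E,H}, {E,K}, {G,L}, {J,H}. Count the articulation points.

1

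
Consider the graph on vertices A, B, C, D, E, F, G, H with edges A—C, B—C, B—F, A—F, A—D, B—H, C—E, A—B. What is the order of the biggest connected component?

7

G is isolated — a component by itself.
Starting from A we can reach A, B, C, D, E, F, H. That is one component of size 7.
The largest has 7 vertices.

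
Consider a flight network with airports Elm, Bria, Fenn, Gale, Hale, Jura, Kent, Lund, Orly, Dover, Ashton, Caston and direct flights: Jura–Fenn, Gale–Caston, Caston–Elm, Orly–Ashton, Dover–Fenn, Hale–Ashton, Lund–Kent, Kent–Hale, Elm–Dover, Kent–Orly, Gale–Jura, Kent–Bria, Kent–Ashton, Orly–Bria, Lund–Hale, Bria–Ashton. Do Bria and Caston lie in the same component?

No

The component containing Bria is {Bria, Hale, Kent, Lund, Orly, Ashton}, and Caston is not in it.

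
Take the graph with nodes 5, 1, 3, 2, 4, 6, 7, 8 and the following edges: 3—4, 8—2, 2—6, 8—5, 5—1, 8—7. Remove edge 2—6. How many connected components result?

3

Before removal there are 2 components.
2—6 is a bridge — removing it separates 2's side from 6's side.
After removal: 3 components.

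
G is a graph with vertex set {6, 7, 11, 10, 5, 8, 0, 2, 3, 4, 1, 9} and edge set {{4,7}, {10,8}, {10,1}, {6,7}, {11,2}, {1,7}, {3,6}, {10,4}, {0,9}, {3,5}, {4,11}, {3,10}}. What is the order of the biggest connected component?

10

Starting from 0 we can reach 0, 9. That is one component of size 2.
Starting from 1 we can reach 1, 2, 3, 4, 5, 6, 7, 8, 10, 11. That is one component of size 10.
The largest has 10 vertices.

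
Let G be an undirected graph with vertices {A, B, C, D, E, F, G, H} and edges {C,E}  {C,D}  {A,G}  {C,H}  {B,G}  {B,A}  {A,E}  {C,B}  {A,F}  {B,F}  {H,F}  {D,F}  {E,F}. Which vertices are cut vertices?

Removing F, for instance, still leaves 1 component. No single vertex removal increases the component count — the graph has no articulation points.

none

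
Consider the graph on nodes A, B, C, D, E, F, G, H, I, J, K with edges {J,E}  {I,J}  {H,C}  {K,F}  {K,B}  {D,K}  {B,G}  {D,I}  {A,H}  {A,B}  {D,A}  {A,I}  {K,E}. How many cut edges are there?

4

The edges on the cycle D-A-B-K-D are not bridges since each lies on that cycle.
But removing F–K disconnects F from K; removing H–C disconnects H from C; removing G–B disconnects G from B; removing H–A disconnects H from A — these are bridges.
That makes 4 bridges.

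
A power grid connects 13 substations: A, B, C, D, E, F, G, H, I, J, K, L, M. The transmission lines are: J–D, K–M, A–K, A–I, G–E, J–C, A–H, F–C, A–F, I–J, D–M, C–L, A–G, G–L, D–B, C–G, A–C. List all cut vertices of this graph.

A, D, G

Removing A increases the component count from 1 to 2, so A is a cut vertex.
Removing D increases the component count from 1 to 2, so D is a cut vertex.
Removing G increases the component count from 1 to 2, so G is a cut vertex.
By contrast removing M leaves 1 component; it is not a cut vertex. No other vertex is a cut vertex either.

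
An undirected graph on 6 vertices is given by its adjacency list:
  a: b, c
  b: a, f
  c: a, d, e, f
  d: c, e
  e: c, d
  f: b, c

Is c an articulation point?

Yes

Deleting c raises the number of components from 1 to 2, so c is a cut vertex.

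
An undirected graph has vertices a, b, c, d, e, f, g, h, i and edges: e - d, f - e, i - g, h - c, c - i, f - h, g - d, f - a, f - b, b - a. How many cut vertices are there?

1

Removing f increases the component count from 1 to 2, so f is a cut vertex.
By contrast removing c leaves 1 component; it is not a cut vertex. No other vertex is a cut vertex either.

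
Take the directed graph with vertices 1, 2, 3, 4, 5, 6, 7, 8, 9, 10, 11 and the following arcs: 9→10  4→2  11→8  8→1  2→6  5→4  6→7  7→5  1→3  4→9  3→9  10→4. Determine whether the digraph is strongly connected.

There is no directed path from 6 to 11, so the graph is not strongly connected.

No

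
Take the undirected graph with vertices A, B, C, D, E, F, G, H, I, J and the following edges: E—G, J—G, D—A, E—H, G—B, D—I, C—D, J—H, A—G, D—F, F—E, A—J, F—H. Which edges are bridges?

B-G, C-D, D-I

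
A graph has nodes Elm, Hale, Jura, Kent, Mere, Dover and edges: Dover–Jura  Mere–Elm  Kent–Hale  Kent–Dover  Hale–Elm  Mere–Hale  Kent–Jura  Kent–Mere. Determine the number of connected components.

1

Starting from Elm we can reach Elm, Hale, Jura, Kent, Mere, Dover. That is one component of size 6.
Total: 1 component.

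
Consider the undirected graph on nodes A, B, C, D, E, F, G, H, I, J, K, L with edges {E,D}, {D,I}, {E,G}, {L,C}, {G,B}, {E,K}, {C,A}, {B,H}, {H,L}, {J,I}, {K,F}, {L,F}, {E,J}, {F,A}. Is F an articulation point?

No

Deleting F leaves 1 component (was 1) (its neighbors A, K, L remain connected to each other), so F is not a cut vertex.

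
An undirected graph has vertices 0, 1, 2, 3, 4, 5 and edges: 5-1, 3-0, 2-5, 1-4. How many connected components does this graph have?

Starting from 0 we can reach 0, 3. That is one component of size 2.
Starting from 1 we can reach 1, 2, 4, 5. That is one component of size 4.
Total: 2 components.

2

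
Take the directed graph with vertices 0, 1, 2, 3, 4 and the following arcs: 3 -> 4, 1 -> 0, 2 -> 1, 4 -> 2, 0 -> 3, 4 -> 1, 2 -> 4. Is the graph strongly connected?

Yes

From 3 we can reach every vertex (0, 1, 2, 3, 4), and every vertex can reach 3 (0, 1, 2, 3, 4). So the whole graph is one strongly connected component.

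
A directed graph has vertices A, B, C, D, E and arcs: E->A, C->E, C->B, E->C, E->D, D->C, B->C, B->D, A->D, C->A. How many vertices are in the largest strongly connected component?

{A, B, C, D, E} are all mutually reachable — one SCC of size 5.
The largest has 5 vertices.

5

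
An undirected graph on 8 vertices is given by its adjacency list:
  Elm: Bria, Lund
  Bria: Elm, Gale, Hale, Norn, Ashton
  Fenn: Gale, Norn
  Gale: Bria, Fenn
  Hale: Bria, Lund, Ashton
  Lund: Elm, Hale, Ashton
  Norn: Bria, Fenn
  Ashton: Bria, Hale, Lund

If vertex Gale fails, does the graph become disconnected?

No

Deleting Gale leaves 1 component (was 1) (its neighbors Bria, Fenn remain connected to each other), so Gale is not a cut vertex.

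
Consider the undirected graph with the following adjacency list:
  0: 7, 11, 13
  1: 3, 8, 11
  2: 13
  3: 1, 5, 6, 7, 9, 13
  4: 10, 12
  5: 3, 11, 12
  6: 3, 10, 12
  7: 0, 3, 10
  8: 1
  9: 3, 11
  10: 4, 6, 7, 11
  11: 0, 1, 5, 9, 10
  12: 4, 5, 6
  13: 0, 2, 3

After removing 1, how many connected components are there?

With 1 gone, the remaining components are: {8}; {0, 2, 3, 4, 5, 6, 7, 9, 10, 11, 12, 13}.
That is 2 components.

2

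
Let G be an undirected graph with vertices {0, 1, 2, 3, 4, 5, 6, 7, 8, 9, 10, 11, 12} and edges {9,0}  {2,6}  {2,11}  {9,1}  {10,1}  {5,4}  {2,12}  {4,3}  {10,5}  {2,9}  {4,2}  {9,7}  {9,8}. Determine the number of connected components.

1

Starting from 0 we can reach 0, 1, 2, 3, 4, 5, 6, 7, 8, 9, 10, 11, 12. That is one component of size 13.
Total: 1 component.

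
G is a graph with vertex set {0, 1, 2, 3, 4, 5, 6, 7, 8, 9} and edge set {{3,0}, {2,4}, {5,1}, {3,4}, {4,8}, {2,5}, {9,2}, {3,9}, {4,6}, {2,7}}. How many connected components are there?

Starting from 0 we can reach 0, 1, 2, 3, 4, 5, 6, 7, 8, 9. That is one component of size 10.
Total: 1 component.

1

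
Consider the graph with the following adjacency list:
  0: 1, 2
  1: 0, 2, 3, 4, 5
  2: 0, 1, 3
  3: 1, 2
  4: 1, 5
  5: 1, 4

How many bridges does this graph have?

The edges on the cycle 5-1-4-5 are not bridges since each lies on that cycle.
Every edge lies on some cycle, so there are no bridges.

0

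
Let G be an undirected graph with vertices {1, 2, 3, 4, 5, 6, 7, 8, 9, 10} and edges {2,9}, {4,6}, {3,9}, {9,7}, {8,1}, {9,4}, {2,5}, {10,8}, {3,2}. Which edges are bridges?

1-8, 10-8, 2-5, 4-6, 4-9, 7-9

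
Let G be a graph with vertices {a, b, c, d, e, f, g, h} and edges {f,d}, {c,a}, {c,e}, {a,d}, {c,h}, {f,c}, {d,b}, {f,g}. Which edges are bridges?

b-d, c-e, c-h, f-g

The edges on the cycle f-c-a-d-f are not bridges since each lies on that cycle.
But removing c–h disconnects c from h; removing c–e disconnects c from e; removing d–b disconnects d from b; removing f–g disconnects f from g — these are bridges.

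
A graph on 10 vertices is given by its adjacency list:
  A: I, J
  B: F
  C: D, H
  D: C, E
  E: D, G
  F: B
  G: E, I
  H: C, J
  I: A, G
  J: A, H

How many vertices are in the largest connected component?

Starting from B we can reach B, F. That is one component of size 2.
Starting from A we can reach A, C, D, E, G, H, I, J. That is one component of size 8.
The largest has 8 vertices.

8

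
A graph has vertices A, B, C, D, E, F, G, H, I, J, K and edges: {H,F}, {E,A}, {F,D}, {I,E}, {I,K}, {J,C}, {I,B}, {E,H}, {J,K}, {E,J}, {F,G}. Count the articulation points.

5

Removing E increases the component count from 1 to 3, so E is a cut vertex.
Removing F increases the component count from 1 to 3, so F is a cut vertex.
Removing H increases the component count from 1 to 2, so H is a cut vertex.
Likewise I, J are cut vertices.
By contrast removing C leaves 1 component; it is not a cut vertex. No other vertex is a cut vertex either.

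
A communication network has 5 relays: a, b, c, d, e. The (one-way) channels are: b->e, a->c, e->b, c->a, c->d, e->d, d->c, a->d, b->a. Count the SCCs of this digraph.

{a, c, d} are all mutually reachable — one SCC of size 3.
{b, e} are all mutually reachable — one SCC of size 2.
That gives 2 strongly connected components.

2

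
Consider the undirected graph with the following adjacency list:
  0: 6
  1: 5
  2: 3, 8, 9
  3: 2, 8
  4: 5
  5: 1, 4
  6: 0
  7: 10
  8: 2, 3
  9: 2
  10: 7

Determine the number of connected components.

4

Starting from 7 we can reach 7, 10. That is one component of size 2.
Starting from 0 we can reach 0, 6. That is one component of size 2.
Starting from 1 we can reach 1, 4, 5. That is one component of size 3.
Starting from 2 we can reach 2, 3, 8, 9. That is one component of size 4.
Total: 4 components.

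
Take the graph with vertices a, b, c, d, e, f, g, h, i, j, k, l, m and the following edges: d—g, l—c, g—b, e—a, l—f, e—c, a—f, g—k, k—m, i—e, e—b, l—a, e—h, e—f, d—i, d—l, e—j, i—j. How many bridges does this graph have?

The edges on the cycle i-e-j-i are not bridges since each lies on that cycle.
But removing k—g disconnects k from g; removing h—e disconnects h from e; removing m—k disconnects m from k — these are bridges.
That makes 3 bridges.

3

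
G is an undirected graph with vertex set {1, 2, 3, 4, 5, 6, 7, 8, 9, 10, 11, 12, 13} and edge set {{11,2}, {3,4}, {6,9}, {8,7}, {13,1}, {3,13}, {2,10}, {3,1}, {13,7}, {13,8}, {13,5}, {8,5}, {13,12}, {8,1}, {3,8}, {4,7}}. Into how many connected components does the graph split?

Starting from 6 we can reach 6, 9. That is one component of size 2.
Starting from 2 we can reach 2, 10, 11. That is one component of size 3.
Starting from 1 we can reach 1, 3, 4, 5, 7, 8, 12, 13. That is one component of size 8.
Total: 3 components.

3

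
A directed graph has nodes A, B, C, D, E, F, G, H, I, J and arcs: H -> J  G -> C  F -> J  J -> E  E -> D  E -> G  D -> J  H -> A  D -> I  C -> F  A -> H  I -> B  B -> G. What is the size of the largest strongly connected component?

8

{B, C, D, E, F, G, I, J} are all mutually reachable — one SCC of size 8.
{A, H} are all mutually reachable — one SCC of size 2.
The largest has 8 vertices.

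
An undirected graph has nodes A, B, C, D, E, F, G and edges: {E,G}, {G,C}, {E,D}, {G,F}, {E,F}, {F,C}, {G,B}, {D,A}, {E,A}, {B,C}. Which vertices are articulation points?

Removing E increases the component count from 1 to 2, so E is a cut vertex.
By contrast removing D leaves 1 component; it is not a cut vertex. No other vertex is a cut vertex either.

E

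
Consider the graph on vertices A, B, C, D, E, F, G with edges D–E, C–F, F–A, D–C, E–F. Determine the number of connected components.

G is isolated — a component by itself.
B is isolated — a component by itself.
Starting from A we can reach A, C, D, E, F. That is one component of size 5.
Total: 3 components.

3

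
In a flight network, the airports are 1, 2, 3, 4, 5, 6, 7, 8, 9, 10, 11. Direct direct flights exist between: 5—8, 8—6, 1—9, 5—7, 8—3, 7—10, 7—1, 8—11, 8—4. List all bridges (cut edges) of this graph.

removing 7—10 disconnects 7 from 10; removing 5—7 disconnects 5 from 7; removing 11—8 disconnects 11 from 8; removing 1—7 disconnects 1 from 7 — these are bridges.
In total 9 edges are bridges.

1-7, 1-9, 10-7, 11-8, 3-8, 4-8, 5-7, 5-8, 6-8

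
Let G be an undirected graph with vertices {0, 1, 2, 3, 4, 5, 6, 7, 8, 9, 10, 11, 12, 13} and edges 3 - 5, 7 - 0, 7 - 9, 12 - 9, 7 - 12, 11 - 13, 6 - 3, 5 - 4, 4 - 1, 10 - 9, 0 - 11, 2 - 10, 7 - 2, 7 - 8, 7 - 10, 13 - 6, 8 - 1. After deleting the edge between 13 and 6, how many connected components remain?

13 and 6 are still connected via 13-11-0-7-8-1-4-5-3-6, so the component count stays at 1.

1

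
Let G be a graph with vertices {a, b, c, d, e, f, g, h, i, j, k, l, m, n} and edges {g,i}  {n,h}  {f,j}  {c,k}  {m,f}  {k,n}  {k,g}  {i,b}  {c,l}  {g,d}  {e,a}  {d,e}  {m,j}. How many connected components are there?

Starting from f we can reach f, j, m. That is one component of size 3.
Starting from a we can reach a, b, c, d, e, g, h, i, k, l, n. That is one component of size 11.
Total: 2 components.

2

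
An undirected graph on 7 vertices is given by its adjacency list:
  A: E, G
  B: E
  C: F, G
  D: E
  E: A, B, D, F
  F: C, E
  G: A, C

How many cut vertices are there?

1

Removing E increases the component count from 1 to 3, so E is a cut vertex.
By contrast removing D leaves 1 component; it is not a cut vertex. No other vertex is a cut vertex either.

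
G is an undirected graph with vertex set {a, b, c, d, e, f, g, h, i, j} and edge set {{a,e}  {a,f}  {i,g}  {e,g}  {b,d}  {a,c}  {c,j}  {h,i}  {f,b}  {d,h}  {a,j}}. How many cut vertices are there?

Removing a increases the component count from 1 to 2, so a is a cut vertex.
By contrast removing c leaves 1 component; it is not a cut vertex. No other vertex is a cut vertex either.

1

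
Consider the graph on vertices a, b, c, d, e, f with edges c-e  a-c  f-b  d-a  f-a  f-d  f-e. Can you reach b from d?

Yes

From d we can reach a, b, c, d, e, f, which includes b.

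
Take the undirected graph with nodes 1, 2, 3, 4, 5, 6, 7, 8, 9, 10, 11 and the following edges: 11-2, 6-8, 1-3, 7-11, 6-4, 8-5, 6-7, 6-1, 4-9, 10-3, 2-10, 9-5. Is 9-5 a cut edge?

No

After removing 9-5, the path 9-4-6-8-5 still connects them, so the edge is not a bridge.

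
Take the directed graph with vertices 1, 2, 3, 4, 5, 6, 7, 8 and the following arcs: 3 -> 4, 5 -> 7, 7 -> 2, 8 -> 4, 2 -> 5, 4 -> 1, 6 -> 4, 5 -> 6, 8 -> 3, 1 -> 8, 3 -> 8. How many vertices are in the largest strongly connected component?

4

{1, 3, 4, 8} are all mutually reachable — one SCC of size 4.
{2, 5, 7} are all mutually reachable — one SCC of size 3.
{6} is an SCC by itself.
The largest has 4 vertices.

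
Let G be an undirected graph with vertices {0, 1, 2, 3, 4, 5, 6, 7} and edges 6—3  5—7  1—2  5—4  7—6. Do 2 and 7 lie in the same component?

No

The component containing 2 is {1, 2}, and 7 is not in it.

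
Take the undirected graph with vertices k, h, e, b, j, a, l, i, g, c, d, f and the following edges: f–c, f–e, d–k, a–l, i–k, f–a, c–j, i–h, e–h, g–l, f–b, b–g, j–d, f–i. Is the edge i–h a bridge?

After removing i–h, the path i-f-e-h still connects them, so the edge is not a bridge.

No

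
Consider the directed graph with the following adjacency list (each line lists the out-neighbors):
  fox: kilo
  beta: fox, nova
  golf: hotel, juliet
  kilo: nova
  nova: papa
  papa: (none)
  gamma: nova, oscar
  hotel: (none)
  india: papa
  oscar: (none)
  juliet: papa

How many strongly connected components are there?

11

{juliet} is an SCC by itself.
{golf} is an SCC by itself.
{nova} is an SCC by itself.
{gamma} is an SCC by itself.
{papa} is an SCC by itself.
(and 6 more singleton SCCs)
That gives 11 strongly connected components.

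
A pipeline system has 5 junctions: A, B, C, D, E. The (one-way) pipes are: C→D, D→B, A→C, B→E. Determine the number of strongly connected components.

{E} is an SCC by itself.
{A} is an SCC by itself.
{B} is an SCC by itself.
{C} is an SCC by itself.
{D} is an SCC by itself.
That gives 5 strongly connected components.

5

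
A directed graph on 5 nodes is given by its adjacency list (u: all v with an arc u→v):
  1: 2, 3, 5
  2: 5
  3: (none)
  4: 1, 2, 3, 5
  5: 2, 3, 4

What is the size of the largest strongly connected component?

4

{1, 2, 4, 5} are all mutually reachable — one SCC of size 4.
{3} is an SCC by itself.
The largest has 4 vertices.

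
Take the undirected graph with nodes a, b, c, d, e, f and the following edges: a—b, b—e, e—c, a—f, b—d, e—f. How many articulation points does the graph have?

2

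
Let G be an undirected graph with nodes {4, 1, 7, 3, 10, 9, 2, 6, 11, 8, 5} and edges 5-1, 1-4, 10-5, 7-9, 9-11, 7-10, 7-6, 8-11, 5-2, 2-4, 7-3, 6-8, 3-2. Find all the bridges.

The edges on the cycle 5-1-4-2-5 are not bridges since each lies on that cycle.
Every edge lies on some cycle, so there are no bridges.

none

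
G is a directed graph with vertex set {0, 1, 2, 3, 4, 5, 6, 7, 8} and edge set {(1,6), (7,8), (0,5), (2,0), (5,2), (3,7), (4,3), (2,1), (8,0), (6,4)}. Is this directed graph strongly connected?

From 7 we can reach every vertex (0, 1, 2, 3, 4, 5, 6, 7, 8), and every vertex can reach 7 (0, 1, 2, 3, 4, 5, 6, 7, 8). So the whole graph is one strongly connected component.

Yes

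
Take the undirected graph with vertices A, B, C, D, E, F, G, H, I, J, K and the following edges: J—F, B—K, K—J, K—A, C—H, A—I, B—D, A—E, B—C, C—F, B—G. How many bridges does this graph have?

6

The edges on the cycle B-K-J-F-C-B are not bridges since each lies on that cycle.
But removing I—A disconnects I from A; removing K—A disconnects K from A; removing B—D disconnects B from D; removing B—G disconnects B from G — these are bridges.
In total 6 edges are bridges.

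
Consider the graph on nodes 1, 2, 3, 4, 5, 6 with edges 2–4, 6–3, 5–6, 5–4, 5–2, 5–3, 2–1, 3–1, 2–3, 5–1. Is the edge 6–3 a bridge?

No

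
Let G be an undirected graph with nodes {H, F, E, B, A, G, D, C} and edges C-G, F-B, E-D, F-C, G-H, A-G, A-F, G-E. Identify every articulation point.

E, F, G

Removing E increases the component count from 1 to 2, so E is a cut vertex.
Removing F increases the component count from 1 to 2, so F is a cut vertex.
Removing G increases the component count from 1 to 3, so G is a cut vertex.
By contrast removing D leaves 1 component; it is not a cut vertex. No other vertex is a cut vertex either.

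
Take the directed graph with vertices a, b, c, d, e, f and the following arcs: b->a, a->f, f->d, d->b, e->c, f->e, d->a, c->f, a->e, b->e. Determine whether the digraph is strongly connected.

Yes

From e we can reach every vertex (a, b, c, d, e, f), and every vertex can reach e (a, b, c, d, e, f). So the whole graph is one strongly connected component.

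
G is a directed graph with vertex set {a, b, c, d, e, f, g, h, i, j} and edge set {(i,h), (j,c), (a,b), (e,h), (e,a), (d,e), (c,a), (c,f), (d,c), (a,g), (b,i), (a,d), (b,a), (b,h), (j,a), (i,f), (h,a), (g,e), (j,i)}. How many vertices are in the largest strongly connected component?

{a, b, c, d, e, g, h, i} are all mutually reachable — one SCC of size 8.
{j} is an SCC by itself.
{f} is an SCC by itself.
The largest has 8 vertices.

8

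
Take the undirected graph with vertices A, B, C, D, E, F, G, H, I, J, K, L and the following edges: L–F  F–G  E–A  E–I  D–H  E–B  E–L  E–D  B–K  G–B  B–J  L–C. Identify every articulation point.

B, D, E, L

Removing B increases the component count from 1 to 3, so B is a cut vertex.
Removing D increases the component count from 1 to 2, so D is a cut vertex.
Removing E increases the component count from 1 to 4, so E is a cut vertex.
Likewise L is a cut vertex.
By contrast removing C leaves 1 component; it is not a cut vertex. No other vertex is a cut vertex either.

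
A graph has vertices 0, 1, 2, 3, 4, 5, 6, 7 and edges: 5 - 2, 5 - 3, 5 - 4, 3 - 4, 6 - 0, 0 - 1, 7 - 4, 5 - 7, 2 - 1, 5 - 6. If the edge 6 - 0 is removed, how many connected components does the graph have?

1

6 and 0 are still connected via 6-5-2-1-0, so the component count stays at 1.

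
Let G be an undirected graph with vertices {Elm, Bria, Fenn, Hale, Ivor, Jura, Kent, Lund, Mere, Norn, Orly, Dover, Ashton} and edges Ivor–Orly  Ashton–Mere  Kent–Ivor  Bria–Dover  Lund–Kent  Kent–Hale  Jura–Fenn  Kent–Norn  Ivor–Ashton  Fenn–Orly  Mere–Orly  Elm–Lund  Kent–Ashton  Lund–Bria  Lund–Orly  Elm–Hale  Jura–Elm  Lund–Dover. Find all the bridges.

Kent-Norn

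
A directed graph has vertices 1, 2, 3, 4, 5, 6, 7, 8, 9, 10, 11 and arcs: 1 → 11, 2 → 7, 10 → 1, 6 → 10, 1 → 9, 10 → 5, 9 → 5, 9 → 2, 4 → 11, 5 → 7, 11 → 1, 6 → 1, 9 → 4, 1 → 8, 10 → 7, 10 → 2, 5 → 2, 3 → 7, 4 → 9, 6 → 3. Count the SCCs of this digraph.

8

{1, 4, 9, 11} are all mutually reachable — one SCC of size 4.
{6} is an SCC by itself.
{2} is an SCC by itself.
{7} is an SCC by itself.
{8} is an SCC by itself.
(and 3 more singleton SCCs)
That gives 8 strongly connected components.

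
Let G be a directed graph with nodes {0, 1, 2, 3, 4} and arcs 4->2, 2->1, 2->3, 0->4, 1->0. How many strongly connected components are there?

{0, 1, 2, 4} are all mutually reachable — one SCC of size 4.
{3} is an SCC by itself.
That gives 2 strongly connected components.

2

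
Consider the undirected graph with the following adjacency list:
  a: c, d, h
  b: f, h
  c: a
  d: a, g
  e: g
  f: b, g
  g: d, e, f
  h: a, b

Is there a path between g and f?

Yes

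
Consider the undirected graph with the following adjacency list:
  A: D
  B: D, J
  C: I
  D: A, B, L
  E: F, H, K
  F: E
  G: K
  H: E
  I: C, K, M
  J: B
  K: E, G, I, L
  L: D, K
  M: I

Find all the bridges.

A-D, B-D, B-J, C-I, D-L, E-F, E-H, E-K, G-K, I-K, I-M, K-L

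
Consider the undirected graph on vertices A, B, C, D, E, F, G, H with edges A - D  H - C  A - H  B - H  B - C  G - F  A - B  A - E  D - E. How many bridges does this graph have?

1

The edges on the cycle A-D-E-A are not bridges since each lies on that cycle.
But removing G - F disconnects G from F — this is a bridge.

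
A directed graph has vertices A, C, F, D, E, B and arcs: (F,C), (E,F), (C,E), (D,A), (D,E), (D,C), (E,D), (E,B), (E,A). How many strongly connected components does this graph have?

3

{C, D, E, F} are all mutually reachable — one SCC of size 4.
{A} is an SCC by itself.
{B} is an SCC by itself.
That gives 3 strongly connected components.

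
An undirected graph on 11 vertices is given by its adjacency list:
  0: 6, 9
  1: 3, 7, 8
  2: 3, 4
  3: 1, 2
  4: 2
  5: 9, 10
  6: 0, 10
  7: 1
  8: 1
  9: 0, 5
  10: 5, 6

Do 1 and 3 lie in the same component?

Yes

From 1 we can reach 1, 2, 3, 4, 7, 8, which includes 3.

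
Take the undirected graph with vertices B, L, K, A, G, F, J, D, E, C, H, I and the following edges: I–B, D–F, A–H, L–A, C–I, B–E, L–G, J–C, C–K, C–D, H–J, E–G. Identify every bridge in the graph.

The edges on the cycle L-A-H-J-C-I-B-E-G-L are not bridges since each lies on that cycle.
But removing D–C disconnects D from C; removing D–F disconnects D from F; removing K–C disconnects K from C — these are bridges.

C-D, C-K, D-F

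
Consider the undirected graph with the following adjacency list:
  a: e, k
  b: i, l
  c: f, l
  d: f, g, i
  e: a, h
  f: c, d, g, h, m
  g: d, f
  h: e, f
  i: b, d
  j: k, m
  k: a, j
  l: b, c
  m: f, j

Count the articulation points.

Removing f increases the component count from 1 to 2, so f is a cut vertex.
By contrast removing h leaves 1 component; it is not a cut vertex. No other vertex is a cut vertex either.

1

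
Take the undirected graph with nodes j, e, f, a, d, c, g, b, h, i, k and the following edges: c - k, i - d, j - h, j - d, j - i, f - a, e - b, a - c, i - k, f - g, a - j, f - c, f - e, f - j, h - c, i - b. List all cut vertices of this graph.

Removing f increases the component count from 1 to 2, so f is a cut vertex.
By contrast removing d leaves 1 component; it is not a cut vertex. No other vertex is a cut vertex either.

f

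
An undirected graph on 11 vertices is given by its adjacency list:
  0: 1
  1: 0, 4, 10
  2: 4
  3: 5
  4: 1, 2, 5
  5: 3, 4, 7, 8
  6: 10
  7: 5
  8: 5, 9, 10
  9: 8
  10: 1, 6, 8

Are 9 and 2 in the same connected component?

Yes

From 9 we can reach 0, 1, 2, 3, 4, 5, 6, 7, 8, 9, 10, which includes 2.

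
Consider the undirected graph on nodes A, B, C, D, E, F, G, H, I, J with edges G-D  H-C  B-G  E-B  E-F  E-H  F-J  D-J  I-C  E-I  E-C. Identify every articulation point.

E

Removing E increases the component count from 2 to 3, so E is a cut vertex.
By contrast removing I leaves 2 components; it is not a cut vertex. No other vertex is a cut vertex either.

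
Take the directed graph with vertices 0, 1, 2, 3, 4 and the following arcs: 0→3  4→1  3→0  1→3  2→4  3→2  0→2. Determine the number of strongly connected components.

1

{0, 1, 2, 3, 4} are all mutually reachable — one SCC of size 5.
That gives 1 strongly connected component.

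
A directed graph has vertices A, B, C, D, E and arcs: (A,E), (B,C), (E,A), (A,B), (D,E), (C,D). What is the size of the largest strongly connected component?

5

{A, B, C, D, E} are all mutually reachable — one SCC of size 5.
The largest has 5 vertices.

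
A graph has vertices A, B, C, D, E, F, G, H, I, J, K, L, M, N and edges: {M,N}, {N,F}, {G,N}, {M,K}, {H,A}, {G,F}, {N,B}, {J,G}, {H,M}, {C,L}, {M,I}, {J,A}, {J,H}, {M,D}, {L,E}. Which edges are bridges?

The edges on the cycle J-H-M-N-G-J are not bridges since each lies on that cycle.
But removing C - L disconnects C from L; removing B - N disconnects B from N; removing M - I disconnects M from I; removing D - M disconnects D from M — these are bridges.
In total 6 edges are bridges.

B-N, C-L, D-M, E-L, I-M, K-M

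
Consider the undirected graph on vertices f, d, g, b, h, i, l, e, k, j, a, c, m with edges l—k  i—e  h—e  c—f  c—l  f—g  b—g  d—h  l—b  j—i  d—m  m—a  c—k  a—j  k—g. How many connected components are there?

2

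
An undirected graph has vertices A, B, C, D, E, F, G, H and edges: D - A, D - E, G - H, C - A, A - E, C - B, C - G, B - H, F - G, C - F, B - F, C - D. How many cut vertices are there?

1

Removing C increases the component count from 1 to 2, so C is a cut vertex.
By contrast removing F leaves 1 component; it is not a cut vertex. No other vertex is a cut vertex either.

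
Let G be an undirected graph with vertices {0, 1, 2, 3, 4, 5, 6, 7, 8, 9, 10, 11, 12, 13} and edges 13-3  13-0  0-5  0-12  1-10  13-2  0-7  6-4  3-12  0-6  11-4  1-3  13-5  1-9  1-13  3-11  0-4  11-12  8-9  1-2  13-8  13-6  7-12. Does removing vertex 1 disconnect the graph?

Yes

Deleting 1 raises the number of components from 1 to 2, so 1 is a cut vertex.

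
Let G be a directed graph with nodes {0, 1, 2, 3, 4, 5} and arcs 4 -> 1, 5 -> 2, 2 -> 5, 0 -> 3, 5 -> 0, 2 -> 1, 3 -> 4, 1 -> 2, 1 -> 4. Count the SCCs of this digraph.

1

{0, 1, 2, 3, 4, 5} are all mutually reachable — one SCC of size 6.
That gives 1 strongly connected component.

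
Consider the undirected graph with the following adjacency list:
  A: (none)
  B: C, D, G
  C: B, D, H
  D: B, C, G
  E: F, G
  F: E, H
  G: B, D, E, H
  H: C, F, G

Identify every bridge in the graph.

none

The edges on the cycle G-H-C-B-D-G are not bridges since each lies on that cycle.
Every edge lies on some cycle, so there are no bridges.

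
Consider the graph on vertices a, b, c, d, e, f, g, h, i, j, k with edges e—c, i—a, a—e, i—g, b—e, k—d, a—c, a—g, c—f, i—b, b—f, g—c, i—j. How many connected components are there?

3

h is isolated — a component by itself.
Starting from d we can reach d, k. That is one component of size 2.
Starting from a we can reach a, b, c, e, f, g, i, j. That is one component of size 8.
Total: 3 components.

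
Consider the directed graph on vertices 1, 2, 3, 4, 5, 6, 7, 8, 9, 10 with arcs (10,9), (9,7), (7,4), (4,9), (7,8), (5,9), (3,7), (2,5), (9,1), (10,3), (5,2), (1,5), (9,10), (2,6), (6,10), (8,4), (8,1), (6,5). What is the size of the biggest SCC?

10

{1, 2, 3, 4, 5, 6, 7, 8, 9, 10} are all mutually reachable — one SCC of size 10.
The largest has 10 vertices.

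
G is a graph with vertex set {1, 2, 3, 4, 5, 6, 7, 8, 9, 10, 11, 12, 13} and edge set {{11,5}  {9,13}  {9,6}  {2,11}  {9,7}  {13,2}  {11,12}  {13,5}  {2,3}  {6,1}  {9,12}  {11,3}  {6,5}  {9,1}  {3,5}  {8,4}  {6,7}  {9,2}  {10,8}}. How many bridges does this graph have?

The edges on the cycle 9-6-7-9 are not bridges since each lies on that cycle.
But removing 10—8 disconnects 10 from 8; removing 8—4 disconnects 8 from 4 — these are bridges.
That makes 2 bridges.

2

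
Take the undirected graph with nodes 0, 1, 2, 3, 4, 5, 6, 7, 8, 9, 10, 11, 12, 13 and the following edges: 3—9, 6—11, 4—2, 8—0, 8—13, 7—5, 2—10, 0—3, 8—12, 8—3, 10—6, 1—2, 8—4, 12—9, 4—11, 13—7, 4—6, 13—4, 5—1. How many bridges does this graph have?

0

The edges on the cycle 8-12-9-3-8 are not bridges since each lies on that cycle.
Every edge lies on some cycle, so there are no bridges.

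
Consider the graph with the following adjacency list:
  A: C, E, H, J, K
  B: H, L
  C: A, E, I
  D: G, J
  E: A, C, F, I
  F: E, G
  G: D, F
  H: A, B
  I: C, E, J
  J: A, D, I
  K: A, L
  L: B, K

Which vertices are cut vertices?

Removing A increases the component count from 1 to 2, so A is a cut vertex.
By contrast removing K leaves 1 component; it is not a cut vertex. No other vertex is a cut vertex either.

A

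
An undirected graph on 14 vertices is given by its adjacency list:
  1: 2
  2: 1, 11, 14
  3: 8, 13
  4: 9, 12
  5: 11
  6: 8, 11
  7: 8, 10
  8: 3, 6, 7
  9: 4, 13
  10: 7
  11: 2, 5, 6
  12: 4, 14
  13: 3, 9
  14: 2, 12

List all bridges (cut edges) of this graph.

1-2, 10-7, 11-5, 7-8

The edges on the cycle 12-4-9-13-3-8-6-11-2-14-12 are not bridges since each lies on that cycle.
But removing 5-11 disconnects 5 from 11; removing 2-1 disconnects 2 from 1; removing 7-8 disconnects 7 from 8; removing 7-10 disconnects 7 from 10 — these are bridges.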